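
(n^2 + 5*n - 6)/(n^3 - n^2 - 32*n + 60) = (n - 1)/(n^2 - 7*n + 10)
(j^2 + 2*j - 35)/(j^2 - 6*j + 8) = (j^2 + 2*j - 35)/(j^2 - 6*j + 8)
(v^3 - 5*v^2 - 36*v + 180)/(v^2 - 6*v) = v + 1 - 30/v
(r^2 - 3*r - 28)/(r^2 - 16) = (r - 7)/(r - 4)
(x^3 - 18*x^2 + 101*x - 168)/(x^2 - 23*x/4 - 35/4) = 4*(x^2 - 11*x + 24)/(4*x + 5)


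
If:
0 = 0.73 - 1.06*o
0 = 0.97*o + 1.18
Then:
No Solution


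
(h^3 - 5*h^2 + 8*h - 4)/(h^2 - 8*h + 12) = (h^2 - 3*h + 2)/(h - 6)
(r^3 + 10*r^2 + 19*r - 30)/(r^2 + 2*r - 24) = (r^2 + 4*r - 5)/(r - 4)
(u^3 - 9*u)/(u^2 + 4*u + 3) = u*(u - 3)/(u + 1)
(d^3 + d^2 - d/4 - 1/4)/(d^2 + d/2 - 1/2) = d + 1/2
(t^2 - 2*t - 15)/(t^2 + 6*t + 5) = (t^2 - 2*t - 15)/(t^2 + 6*t + 5)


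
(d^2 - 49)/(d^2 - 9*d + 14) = (d + 7)/(d - 2)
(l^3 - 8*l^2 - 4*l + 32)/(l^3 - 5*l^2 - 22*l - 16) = (l - 2)/(l + 1)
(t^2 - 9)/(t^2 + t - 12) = (t + 3)/(t + 4)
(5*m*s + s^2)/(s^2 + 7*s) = (5*m + s)/(s + 7)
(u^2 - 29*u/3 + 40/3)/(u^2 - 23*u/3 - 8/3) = (3*u - 5)/(3*u + 1)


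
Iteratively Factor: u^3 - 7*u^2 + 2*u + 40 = (u - 5)*(u^2 - 2*u - 8) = (u - 5)*(u - 4)*(u + 2)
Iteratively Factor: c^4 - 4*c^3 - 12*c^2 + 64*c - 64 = (c - 2)*(c^3 - 2*c^2 - 16*c + 32) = (c - 4)*(c - 2)*(c^2 + 2*c - 8) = (c - 4)*(c - 2)*(c + 4)*(c - 2)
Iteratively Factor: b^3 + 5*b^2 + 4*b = (b)*(b^2 + 5*b + 4) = b*(b + 1)*(b + 4)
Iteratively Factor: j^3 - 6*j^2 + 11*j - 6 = (j - 3)*(j^2 - 3*j + 2) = (j - 3)*(j - 1)*(j - 2)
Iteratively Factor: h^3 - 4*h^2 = (h)*(h^2 - 4*h) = h^2*(h - 4)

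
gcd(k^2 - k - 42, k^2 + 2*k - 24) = k + 6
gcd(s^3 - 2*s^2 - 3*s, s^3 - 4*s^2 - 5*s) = s^2 + s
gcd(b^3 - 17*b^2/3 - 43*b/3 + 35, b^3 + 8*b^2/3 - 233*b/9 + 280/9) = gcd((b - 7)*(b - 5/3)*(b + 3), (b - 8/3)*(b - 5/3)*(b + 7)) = b - 5/3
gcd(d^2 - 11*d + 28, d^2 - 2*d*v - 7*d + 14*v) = d - 7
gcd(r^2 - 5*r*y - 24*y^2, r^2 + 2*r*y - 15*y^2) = 1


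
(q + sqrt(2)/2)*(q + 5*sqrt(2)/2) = q^2 + 3*sqrt(2)*q + 5/2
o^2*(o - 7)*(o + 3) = o^4 - 4*o^3 - 21*o^2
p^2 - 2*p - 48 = (p - 8)*(p + 6)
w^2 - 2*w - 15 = (w - 5)*(w + 3)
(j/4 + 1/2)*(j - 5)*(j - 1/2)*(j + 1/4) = j^4/4 - 13*j^3/16 - 75*j^2/32 + 23*j/32 + 5/16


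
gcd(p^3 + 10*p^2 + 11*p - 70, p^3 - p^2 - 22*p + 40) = p^2 + 3*p - 10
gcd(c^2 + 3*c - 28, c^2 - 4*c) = c - 4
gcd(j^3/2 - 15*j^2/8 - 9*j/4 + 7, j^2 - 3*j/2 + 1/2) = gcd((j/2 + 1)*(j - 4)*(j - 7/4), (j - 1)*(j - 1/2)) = 1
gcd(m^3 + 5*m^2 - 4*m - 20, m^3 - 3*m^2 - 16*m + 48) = 1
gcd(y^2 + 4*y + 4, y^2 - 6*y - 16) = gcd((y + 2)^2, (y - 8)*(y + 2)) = y + 2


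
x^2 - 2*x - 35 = (x - 7)*(x + 5)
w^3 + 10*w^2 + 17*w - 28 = (w - 1)*(w + 4)*(w + 7)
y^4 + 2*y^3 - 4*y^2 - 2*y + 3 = (y - 1)^2*(y + 1)*(y + 3)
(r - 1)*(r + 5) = r^2 + 4*r - 5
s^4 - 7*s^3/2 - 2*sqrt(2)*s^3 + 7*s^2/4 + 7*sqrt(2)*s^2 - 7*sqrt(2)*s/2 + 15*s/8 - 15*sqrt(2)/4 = (s - 5/2)*(s - 3/2)*(s + 1/2)*(s - 2*sqrt(2))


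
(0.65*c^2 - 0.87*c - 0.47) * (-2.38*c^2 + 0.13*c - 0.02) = -1.547*c^4 + 2.1551*c^3 + 0.9925*c^2 - 0.0437*c + 0.0094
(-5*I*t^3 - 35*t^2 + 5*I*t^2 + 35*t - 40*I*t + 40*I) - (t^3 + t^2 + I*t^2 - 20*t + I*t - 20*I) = -t^3 - 5*I*t^3 - 36*t^2 + 4*I*t^2 + 55*t - 41*I*t + 60*I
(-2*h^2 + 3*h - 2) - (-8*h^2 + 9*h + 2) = 6*h^2 - 6*h - 4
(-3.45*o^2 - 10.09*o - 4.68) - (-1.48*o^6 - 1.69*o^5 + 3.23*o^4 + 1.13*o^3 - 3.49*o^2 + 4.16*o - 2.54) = 1.48*o^6 + 1.69*o^5 - 3.23*o^4 - 1.13*o^3 + 0.04*o^2 - 14.25*o - 2.14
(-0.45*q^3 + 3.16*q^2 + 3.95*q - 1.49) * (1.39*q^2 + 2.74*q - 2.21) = -0.6255*q^5 + 3.1594*q^4 + 15.1434*q^3 + 1.7683*q^2 - 12.8121*q + 3.2929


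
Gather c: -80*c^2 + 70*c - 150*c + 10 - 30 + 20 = -80*c^2 - 80*c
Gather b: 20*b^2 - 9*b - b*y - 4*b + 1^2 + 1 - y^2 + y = 20*b^2 + b*(-y - 13) - y^2 + y + 2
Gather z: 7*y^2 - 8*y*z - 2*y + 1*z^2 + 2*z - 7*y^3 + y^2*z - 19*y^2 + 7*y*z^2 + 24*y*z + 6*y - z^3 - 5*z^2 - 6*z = -7*y^3 - 12*y^2 + 4*y - z^3 + z^2*(7*y - 4) + z*(y^2 + 16*y - 4)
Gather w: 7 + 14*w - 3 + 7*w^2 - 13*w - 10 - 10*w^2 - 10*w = -3*w^2 - 9*w - 6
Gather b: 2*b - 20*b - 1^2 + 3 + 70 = 72 - 18*b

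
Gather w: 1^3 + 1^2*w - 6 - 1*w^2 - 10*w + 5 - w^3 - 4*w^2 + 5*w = -w^3 - 5*w^2 - 4*w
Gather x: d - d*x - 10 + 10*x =d + x*(10 - d) - 10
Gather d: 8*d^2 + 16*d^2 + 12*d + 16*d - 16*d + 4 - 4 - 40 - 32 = 24*d^2 + 12*d - 72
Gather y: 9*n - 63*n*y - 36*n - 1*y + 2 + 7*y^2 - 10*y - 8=-27*n + 7*y^2 + y*(-63*n - 11) - 6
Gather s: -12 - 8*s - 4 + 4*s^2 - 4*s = 4*s^2 - 12*s - 16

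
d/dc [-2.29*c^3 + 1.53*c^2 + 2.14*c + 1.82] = -6.87*c^2 + 3.06*c + 2.14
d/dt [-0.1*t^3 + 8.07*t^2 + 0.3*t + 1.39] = -0.3*t^2 + 16.14*t + 0.3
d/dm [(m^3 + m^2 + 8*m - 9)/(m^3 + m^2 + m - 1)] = (-14*m^3 + 17*m^2 + 16*m + 1)/(m^6 + 2*m^5 + 3*m^4 - m^2 - 2*m + 1)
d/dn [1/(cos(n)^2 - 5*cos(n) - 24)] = (2*cos(n) - 5)*sin(n)/(sin(n)^2 + 5*cos(n) + 23)^2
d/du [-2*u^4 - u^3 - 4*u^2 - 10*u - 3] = -8*u^3 - 3*u^2 - 8*u - 10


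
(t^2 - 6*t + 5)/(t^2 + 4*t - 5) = (t - 5)/(t + 5)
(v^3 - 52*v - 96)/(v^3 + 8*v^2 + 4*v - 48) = (v^2 - 6*v - 16)/(v^2 + 2*v - 8)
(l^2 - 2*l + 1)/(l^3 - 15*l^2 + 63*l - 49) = (l - 1)/(l^2 - 14*l + 49)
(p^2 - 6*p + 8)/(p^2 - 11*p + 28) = (p - 2)/(p - 7)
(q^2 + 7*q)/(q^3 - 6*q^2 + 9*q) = (q + 7)/(q^2 - 6*q + 9)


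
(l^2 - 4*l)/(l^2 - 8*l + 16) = l/(l - 4)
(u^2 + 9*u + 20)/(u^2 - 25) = (u + 4)/(u - 5)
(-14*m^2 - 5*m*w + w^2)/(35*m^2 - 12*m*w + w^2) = (2*m + w)/(-5*m + w)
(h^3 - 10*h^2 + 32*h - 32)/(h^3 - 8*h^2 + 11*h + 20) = (h^2 - 6*h + 8)/(h^2 - 4*h - 5)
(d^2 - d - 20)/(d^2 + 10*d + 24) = (d - 5)/(d + 6)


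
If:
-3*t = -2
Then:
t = 2/3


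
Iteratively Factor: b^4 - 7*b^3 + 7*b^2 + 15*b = (b - 3)*(b^3 - 4*b^2 - 5*b) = (b - 5)*(b - 3)*(b^2 + b) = b*(b - 5)*(b - 3)*(b + 1)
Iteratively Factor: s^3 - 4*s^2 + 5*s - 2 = (s - 2)*(s^2 - 2*s + 1) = (s - 2)*(s - 1)*(s - 1)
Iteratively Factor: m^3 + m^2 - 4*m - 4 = (m + 1)*(m^2 - 4) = (m + 1)*(m + 2)*(m - 2)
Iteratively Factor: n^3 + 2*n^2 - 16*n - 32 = (n + 2)*(n^2 - 16) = (n + 2)*(n + 4)*(n - 4)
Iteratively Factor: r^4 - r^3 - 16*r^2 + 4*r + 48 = (r - 4)*(r^3 + 3*r^2 - 4*r - 12) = (r - 4)*(r - 2)*(r^2 + 5*r + 6) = (r - 4)*(r - 2)*(r + 3)*(r + 2)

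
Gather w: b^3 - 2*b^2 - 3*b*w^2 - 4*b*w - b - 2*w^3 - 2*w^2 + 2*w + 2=b^3 - 2*b^2 - b - 2*w^3 + w^2*(-3*b - 2) + w*(2 - 4*b) + 2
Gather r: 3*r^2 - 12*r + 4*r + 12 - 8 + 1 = 3*r^2 - 8*r + 5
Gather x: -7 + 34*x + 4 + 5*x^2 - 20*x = 5*x^2 + 14*x - 3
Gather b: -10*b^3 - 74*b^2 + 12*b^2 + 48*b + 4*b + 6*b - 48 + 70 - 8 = -10*b^3 - 62*b^2 + 58*b + 14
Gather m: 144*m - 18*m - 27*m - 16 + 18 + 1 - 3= 99*m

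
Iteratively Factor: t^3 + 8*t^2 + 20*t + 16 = (t + 2)*(t^2 + 6*t + 8) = (t + 2)*(t + 4)*(t + 2)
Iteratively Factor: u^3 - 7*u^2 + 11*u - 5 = (u - 1)*(u^2 - 6*u + 5) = (u - 1)^2*(u - 5)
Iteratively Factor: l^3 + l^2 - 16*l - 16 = (l - 4)*(l^2 + 5*l + 4) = (l - 4)*(l + 1)*(l + 4)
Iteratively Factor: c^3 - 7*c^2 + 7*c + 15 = (c - 3)*(c^2 - 4*c - 5) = (c - 3)*(c + 1)*(c - 5)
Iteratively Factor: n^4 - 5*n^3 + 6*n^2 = (n - 3)*(n^3 - 2*n^2) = n*(n - 3)*(n^2 - 2*n) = n^2*(n - 3)*(n - 2)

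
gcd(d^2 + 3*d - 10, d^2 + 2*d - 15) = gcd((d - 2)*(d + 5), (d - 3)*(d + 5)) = d + 5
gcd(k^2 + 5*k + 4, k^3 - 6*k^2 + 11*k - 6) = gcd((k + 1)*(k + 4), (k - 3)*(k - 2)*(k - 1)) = 1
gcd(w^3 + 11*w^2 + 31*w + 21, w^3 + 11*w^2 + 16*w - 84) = w + 7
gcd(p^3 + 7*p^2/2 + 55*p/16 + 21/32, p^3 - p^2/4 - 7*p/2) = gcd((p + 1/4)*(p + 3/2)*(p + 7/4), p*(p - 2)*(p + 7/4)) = p + 7/4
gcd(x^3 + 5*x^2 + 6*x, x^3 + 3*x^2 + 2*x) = x^2 + 2*x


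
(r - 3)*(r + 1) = r^2 - 2*r - 3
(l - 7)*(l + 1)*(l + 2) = l^3 - 4*l^2 - 19*l - 14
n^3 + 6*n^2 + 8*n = n*(n + 2)*(n + 4)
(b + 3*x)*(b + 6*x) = b^2 + 9*b*x + 18*x^2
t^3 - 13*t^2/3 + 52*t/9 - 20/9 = (t - 2)*(t - 5/3)*(t - 2/3)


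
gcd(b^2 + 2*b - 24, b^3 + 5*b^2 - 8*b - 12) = b + 6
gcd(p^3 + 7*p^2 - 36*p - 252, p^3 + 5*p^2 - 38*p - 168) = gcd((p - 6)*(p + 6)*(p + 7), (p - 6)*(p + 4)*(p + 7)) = p^2 + p - 42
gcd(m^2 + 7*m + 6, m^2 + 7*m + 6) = m^2 + 7*m + 6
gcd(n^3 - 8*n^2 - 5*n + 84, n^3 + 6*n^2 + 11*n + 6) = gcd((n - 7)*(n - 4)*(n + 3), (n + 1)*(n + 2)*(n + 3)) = n + 3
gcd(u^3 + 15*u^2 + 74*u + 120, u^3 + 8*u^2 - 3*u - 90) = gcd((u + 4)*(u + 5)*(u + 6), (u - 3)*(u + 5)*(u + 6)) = u^2 + 11*u + 30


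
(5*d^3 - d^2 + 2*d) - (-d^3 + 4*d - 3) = 6*d^3 - d^2 - 2*d + 3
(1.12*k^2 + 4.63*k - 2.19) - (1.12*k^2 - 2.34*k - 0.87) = 6.97*k - 1.32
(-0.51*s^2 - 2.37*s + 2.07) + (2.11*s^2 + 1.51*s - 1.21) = 1.6*s^2 - 0.86*s + 0.86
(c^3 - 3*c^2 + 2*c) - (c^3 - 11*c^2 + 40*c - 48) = 8*c^2 - 38*c + 48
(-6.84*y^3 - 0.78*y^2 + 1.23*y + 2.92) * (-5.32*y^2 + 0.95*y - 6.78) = 36.3888*y^5 - 2.3484*y^4 + 39.0906*y^3 - 9.0775*y^2 - 5.5654*y - 19.7976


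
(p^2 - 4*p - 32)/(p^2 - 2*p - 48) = (p + 4)/(p + 6)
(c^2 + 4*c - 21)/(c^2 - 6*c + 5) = (c^2 + 4*c - 21)/(c^2 - 6*c + 5)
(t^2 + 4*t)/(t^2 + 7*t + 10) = t*(t + 4)/(t^2 + 7*t + 10)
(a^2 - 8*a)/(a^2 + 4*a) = (a - 8)/(a + 4)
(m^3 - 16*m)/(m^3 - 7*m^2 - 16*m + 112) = m/(m - 7)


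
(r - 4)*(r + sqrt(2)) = r^2 - 4*r + sqrt(2)*r - 4*sqrt(2)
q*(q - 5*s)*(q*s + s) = q^3*s - 5*q^2*s^2 + q^2*s - 5*q*s^2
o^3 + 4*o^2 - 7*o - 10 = (o - 2)*(o + 1)*(o + 5)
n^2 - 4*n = n*(n - 4)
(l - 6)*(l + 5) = l^2 - l - 30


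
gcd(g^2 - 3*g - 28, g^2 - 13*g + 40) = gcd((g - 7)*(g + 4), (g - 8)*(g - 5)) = 1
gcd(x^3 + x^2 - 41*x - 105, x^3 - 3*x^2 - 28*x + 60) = x + 5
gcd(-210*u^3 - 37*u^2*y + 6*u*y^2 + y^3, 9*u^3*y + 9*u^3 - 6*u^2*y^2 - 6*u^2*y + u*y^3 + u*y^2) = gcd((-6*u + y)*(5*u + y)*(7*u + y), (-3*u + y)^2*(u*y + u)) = 1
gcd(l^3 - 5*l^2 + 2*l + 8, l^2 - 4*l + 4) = l - 2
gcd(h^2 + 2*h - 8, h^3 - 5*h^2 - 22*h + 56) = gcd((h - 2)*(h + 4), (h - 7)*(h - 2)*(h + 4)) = h^2 + 2*h - 8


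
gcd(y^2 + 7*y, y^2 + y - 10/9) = 1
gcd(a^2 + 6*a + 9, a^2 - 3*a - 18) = a + 3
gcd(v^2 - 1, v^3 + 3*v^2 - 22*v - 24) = v + 1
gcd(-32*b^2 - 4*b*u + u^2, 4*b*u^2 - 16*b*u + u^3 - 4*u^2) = 4*b + u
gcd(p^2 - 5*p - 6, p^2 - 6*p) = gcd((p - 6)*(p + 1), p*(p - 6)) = p - 6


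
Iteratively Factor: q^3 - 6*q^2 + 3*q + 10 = (q + 1)*(q^2 - 7*q + 10) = (q - 5)*(q + 1)*(q - 2)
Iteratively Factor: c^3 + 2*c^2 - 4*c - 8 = (c + 2)*(c^2 - 4) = (c - 2)*(c + 2)*(c + 2)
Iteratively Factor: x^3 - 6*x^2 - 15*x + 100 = (x - 5)*(x^2 - x - 20) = (x - 5)^2*(x + 4)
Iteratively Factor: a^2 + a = (a)*(a + 1)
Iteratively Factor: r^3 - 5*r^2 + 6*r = (r - 3)*(r^2 - 2*r) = (r - 3)*(r - 2)*(r)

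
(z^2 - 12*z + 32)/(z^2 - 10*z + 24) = (z - 8)/(z - 6)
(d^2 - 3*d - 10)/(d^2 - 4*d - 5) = (d + 2)/(d + 1)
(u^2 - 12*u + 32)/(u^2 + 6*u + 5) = (u^2 - 12*u + 32)/(u^2 + 6*u + 5)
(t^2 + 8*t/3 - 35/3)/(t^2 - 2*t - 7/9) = 3*(t + 5)/(3*t + 1)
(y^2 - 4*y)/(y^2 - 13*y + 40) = y*(y - 4)/(y^2 - 13*y + 40)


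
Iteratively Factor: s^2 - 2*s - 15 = (s - 5)*(s + 3)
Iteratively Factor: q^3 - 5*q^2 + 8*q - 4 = (q - 2)*(q^2 - 3*q + 2) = (q - 2)*(q - 1)*(q - 2)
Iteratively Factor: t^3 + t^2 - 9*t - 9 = (t + 3)*(t^2 - 2*t - 3) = (t - 3)*(t + 3)*(t + 1)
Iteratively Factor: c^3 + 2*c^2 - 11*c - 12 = (c + 1)*(c^2 + c - 12) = (c + 1)*(c + 4)*(c - 3)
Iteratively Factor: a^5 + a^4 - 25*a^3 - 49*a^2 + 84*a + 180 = (a + 3)*(a^4 - 2*a^3 - 19*a^2 + 8*a + 60) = (a - 2)*(a + 3)*(a^3 - 19*a - 30) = (a - 2)*(a + 2)*(a + 3)*(a^2 - 2*a - 15) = (a - 2)*(a + 2)*(a + 3)^2*(a - 5)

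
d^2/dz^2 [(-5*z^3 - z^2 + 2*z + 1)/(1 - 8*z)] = 2*(320*z^3 - 120*z^2 + 15*z - 79)/(512*z^3 - 192*z^2 + 24*z - 1)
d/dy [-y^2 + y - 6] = 1 - 2*y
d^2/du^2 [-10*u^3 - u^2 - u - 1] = -60*u - 2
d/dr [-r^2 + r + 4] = 1 - 2*r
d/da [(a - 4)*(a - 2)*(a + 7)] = 3*a^2 + 2*a - 34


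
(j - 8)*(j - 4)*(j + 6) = j^3 - 6*j^2 - 40*j + 192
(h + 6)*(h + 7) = h^2 + 13*h + 42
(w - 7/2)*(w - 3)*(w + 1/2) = w^3 - 6*w^2 + 29*w/4 + 21/4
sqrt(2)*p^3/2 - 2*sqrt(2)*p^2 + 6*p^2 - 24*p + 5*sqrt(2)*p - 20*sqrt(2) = (p - 4)*(p + 5*sqrt(2))*(sqrt(2)*p/2 + 1)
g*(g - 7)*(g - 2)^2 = g^4 - 11*g^3 + 32*g^2 - 28*g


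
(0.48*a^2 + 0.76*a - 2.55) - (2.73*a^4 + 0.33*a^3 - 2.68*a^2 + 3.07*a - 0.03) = -2.73*a^4 - 0.33*a^3 + 3.16*a^2 - 2.31*a - 2.52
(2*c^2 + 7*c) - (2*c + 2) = 2*c^2 + 5*c - 2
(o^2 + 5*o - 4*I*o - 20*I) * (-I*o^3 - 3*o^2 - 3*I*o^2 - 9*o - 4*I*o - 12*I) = -I*o^5 - 7*o^4 - 8*I*o^4 - 56*o^3 - 7*I*o^3 - 121*o^2 + 64*I*o^2 - 128*o + 120*I*o - 240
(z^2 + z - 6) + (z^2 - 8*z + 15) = 2*z^2 - 7*z + 9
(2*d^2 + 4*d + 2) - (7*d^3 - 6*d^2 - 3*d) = -7*d^3 + 8*d^2 + 7*d + 2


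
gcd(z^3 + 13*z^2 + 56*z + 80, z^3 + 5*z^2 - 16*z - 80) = z^2 + 9*z + 20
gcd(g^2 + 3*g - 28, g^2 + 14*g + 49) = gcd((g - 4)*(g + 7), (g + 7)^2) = g + 7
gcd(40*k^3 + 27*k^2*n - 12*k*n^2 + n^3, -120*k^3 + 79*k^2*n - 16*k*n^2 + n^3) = 40*k^2 - 13*k*n + n^2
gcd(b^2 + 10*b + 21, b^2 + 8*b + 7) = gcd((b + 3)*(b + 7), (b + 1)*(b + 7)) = b + 7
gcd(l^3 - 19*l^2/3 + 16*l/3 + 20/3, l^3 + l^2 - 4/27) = l + 2/3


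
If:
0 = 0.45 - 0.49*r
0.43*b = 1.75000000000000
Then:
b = 4.07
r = 0.92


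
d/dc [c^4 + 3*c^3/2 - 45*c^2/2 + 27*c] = 4*c^3 + 9*c^2/2 - 45*c + 27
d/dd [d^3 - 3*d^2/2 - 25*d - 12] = 3*d^2 - 3*d - 25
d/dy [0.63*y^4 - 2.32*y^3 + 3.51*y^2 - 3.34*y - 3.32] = 2.52*y^3 - 6.96*y^2 + 7.02*y - 3.34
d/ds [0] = 0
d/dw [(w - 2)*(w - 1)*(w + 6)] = 3*w^2 + 6*w - 16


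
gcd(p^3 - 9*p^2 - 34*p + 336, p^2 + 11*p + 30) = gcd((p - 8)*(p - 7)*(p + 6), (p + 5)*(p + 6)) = p + 6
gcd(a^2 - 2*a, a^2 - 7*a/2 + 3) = a - 2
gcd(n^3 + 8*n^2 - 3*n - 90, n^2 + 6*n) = n + 6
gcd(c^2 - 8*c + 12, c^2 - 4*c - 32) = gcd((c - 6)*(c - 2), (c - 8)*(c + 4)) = 1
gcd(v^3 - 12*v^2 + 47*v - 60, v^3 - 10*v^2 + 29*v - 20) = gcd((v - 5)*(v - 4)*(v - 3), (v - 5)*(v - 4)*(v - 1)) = v^2 - 9*v + 20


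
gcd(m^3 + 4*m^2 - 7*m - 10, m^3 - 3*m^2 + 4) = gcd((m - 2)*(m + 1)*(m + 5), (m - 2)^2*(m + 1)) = m^2 - m - 2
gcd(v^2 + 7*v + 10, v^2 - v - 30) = v + 5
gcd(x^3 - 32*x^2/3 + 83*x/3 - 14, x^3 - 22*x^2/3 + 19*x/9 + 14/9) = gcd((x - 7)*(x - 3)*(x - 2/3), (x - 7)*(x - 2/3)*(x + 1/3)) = x^2 - 23*x/3 + 14/3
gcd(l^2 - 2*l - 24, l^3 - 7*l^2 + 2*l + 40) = 1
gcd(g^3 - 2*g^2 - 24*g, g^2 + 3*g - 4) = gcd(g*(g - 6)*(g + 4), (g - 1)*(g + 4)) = g + 4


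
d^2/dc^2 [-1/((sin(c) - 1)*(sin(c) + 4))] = (4*sin(c)^3 + 13*sin(c)^2 + 32*sin(c) + 26)/((sin(c) - 1)^2*(sin(c) + 4)^3)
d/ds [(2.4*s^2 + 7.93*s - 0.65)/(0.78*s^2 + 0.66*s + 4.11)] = (-4.6014*s^2 + 20.742*s + 33.0213)/(0.6084*s^4 + 1.0296*s^3 + 6.8472*s^2 + 5.4252*s + 16.8921)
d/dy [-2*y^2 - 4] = -4*y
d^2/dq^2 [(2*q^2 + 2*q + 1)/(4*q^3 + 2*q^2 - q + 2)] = 2*(32*q^6 + 96*q^5 + 168*q^4 - 28*q^3 - 120*q^2 - 54*q + 9)/(64*q^9 + 96*q^8 + 56*q^6 + 96*q^5 - 18*q^4 + 23*q^3 + 30*q^2 - 12*q + 8)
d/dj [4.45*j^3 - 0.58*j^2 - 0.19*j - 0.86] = 13.35*j^2 - 1.16*j - 0.19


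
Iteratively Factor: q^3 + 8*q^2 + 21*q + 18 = (q + 3)*(q^2 + 5*q + 6) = (q + 2)*(q + 3)*(q + 3)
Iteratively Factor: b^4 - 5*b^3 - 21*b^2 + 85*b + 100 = (b - 5)*(b^3 - 21*b - 20) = (b - 5)*(b + 1)*(b^2 - b - 20) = (b - 5)*(b + 1)*(b + 4)*(b - 5)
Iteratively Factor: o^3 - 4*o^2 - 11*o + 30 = (o - 2)*(o^2 - 2*o - 15) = (o - 5)*(o - 2)*(o + 3)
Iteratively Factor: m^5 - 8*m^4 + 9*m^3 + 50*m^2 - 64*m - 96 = (m - 4)*(m^4 - 4*m^3 - 7*m^2 + 22*m + 24) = (m - 4)*(m + 2)*(m^3 - 6*m^2 + 5*m + 12) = (m - 4)^2*(m + 2)*(m^2 - 2*m - 3) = (m - 4)^2*(m - 3)*(m + 2)*(m + 1)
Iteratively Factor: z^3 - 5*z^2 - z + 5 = (z + 1)*(z^2 - 6*z + 5) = (z - 1)*(z + 1)*(z - 5)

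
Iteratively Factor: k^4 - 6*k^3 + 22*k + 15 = (k - 5)*(k^3 - k^2 - 5*k - 3) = (k - 5)*(k + 1)*(k^2 - 2*k - 3) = (k - 5)*(k - 3)*(k + 1)*(k + 1)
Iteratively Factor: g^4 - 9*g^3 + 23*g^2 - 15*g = (g - 5)*(g^3 - 4*g^2 + 3*g) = (g - 5)*(g - 3)*(g^2 - g) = g*(g - 5)*(g - 3)*(g - 1)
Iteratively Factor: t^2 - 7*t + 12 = (t - 4)*(t - 3)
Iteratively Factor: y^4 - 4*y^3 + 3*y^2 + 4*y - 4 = (y - 2)*(y^3 - 2*y^2 - y + 2) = (y - 2)^2*(y^2 - 1) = (y - 2)^2*(y - 1)*(y + 1)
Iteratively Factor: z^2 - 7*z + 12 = (z - 4)*(z - 3)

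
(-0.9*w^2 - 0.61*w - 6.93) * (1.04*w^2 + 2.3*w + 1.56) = -0.936*w^4 - 2.7044*w^3 - 10.0142*w^2 - 16.8906*w - 10.8108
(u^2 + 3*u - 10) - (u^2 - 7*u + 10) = 10*u - 20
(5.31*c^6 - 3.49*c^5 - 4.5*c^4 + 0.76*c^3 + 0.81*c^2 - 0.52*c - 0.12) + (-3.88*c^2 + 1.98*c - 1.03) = 5.31*c^6 - 3.49*c^5 - 4.5*c^4 + 0.76*c^3 - 3.07*c^2 + 1.46*c - 1.15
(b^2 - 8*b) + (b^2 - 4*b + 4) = 2*b^2 - 12*b + 4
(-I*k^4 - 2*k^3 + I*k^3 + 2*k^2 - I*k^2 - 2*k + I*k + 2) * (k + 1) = -I*k^5 - 2*k^4 + I*k + 2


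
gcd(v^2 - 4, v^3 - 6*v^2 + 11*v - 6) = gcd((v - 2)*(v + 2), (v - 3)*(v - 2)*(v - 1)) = v - 2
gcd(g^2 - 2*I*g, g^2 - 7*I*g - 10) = g - 2*I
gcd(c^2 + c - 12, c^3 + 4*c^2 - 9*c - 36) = c^2 + c - 12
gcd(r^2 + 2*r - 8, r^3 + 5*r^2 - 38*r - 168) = r + 4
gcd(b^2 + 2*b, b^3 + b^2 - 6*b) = b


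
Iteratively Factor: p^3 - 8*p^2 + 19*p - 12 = (p - 4)*(p^2 - 4*p + 3) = (p - 4)*(p - 1)*(p - 3)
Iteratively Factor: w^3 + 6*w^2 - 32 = (w + 4)*(w^2 + 2*w - 8) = (w - 2)*(w + 4)*(w + 4)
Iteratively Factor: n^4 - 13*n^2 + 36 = (n + 2)*(n^3 - 2*n^2 - 9*n + 18) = (n - 2)*(n + 2)*(n^2 - 9) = (n - 3)*(n - 2)*(n + 2)*(n + 3)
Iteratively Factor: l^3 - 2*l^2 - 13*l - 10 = (l - 5)*(l^2 + 3*l + 2) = (l - 5)*(l + 2)*(l + 1)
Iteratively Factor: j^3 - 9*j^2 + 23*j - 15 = (j - 3)*(j^2 - 6*j + 5) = (j - 5)*(j - 3)*(j - 1)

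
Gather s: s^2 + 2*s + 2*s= s^2 + 4*s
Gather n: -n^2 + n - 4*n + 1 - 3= -n^2 - 3*n - 2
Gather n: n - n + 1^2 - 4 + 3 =0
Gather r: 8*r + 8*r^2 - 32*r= 8*r^2 - 24*r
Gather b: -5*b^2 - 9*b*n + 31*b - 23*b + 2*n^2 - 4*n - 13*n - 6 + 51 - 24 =-5*b^2 + b*(8 - 9*n) + 2*n^2 - 17*n + 21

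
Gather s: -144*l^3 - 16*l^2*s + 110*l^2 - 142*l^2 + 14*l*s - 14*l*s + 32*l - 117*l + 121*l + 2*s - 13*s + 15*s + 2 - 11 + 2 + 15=-144*l^3 - 32*l^2 + 36*l + s*(4 - 16*l^2) + 8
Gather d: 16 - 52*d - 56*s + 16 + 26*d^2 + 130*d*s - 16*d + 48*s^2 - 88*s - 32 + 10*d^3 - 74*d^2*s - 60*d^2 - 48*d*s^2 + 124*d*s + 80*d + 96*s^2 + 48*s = 10*d^3 + d^2*(-74*s - 34) + d*(-48*s^2 + 254*s + 12) + 144*s^2 - 96*s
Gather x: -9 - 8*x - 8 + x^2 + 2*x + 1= x^2 - 6*x - 16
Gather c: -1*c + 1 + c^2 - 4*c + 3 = c^2 - 5*c + 4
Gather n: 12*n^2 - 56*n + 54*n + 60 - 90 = 12*n^2 - 2*n - 30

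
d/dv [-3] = 0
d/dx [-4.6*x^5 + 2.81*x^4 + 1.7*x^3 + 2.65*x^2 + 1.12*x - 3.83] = -23.0*x^4 + 11.24*x^3 + 5.1*x^2 + 5.3*x + 1.12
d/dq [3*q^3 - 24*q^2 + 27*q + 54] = 9*q^2 - 48*q + 27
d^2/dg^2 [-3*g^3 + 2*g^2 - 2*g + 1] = 4 - 18*g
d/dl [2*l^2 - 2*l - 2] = 4*l - 2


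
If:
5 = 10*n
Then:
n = 1/2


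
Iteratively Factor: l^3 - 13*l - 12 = (l - 4)*(l^2 + 4*l + 3) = (l - 4)*(l + 3)*(l + 1)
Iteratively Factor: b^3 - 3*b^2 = (b)*(b^2 - 3*b) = b*(b - 3)*(b)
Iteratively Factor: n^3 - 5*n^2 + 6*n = (n)*(n^2 - 5*n + 6) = n*(n - 3)*(n - 2)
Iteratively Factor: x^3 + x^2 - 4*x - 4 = (x + 2)*(x^2 - x - 2) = (x - 2)*(x + 2)*(x + 1)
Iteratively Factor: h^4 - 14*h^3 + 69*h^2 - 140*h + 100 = (h - 5)*(h^3 - 9*h^2 + 24*h - 20) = (h - 5)*(h - 2)*(h^2 - 7*h + 10) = (h - 5)*(h - 2)^2*(h - 5)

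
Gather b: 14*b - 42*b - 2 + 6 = 4 - 28*b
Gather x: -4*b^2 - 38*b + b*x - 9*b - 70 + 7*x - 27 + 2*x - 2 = -4*b^2 - 47*b + x*(b + 9) - 99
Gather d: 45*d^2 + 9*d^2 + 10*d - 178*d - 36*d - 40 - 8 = 54*d^2 - 204*d - 48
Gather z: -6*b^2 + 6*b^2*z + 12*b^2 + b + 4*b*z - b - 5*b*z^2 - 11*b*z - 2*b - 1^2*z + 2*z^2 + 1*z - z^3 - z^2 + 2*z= 6*b^2 - 2*b - z^3 + z^2*(1 - 5*b) + z*(6*b^2 - 7*b + 2)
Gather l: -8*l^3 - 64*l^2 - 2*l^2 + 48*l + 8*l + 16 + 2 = -8*l^3 - 66*l^2 + 56*l + 18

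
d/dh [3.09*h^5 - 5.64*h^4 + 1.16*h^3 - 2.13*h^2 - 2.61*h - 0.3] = 15.45*h^4 - 22.56*h^3 + 3.48*h^2 - 4.26*h - 2.61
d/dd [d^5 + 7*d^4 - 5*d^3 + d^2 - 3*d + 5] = 5*d^4 + 28*d^3 - 15*d^2 + 2*d - 3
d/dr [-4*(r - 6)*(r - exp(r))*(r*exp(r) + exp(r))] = 4*(-(1 - exp(r))*(r - 6)*(r + 1) - (r - 6)*(r + 2)*(r - exp(r)) - (r + 1)*(r - exp(r)))*exp(r)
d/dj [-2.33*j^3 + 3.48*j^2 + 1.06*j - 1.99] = -6.99*j^2 + 6.96*j + 1.06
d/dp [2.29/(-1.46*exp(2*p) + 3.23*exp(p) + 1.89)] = (6.6868*exp(p) - 7.3967)*exp(p)/(-1.46*exp(2*p) + 3.23*exp(p) + 1.89)^2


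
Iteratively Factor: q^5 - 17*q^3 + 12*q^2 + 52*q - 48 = (q - 2)*(q^4 + 2*q^3 - 13*q^2 - 14*q + 24) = (q - 2)*(q + 2)*(q^3 - 13*q + 12) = (q - 2)*(q - 1)*(q + 2)*(q^2 + q - 12) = (q - 2)*(q - 1)*(q + 2)*(q + 4)*(q - 3)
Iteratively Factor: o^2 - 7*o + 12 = (o - 3)*(o - 4)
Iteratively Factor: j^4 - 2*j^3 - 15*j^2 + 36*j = (j + 4)*(j^3 - 6*j^2 + 9*j) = j*(j + 4)*(j^2 - 6*j + 9) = j*(j - 3)*(j + 4)*(j - 3)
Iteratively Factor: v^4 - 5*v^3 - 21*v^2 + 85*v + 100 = (v - 5)*(v^3 - 21*v - 20) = (v - 5)^2*(v^2 + 5*v + 4) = (v - 5)^2*(v + 4)*(v + 1)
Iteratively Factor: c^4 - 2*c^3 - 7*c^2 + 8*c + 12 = (c - 2)*(c^3 - 7*c - 6) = (c - 2)*(c + 2)*(c^2 - 2*c - 3) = (c - 3)*(c - 2)*(c + 2)*(c + 1)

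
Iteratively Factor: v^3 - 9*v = (v)*(v^2 - 9) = v*(v + 3)*(v - 3)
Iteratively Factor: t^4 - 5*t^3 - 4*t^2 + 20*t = (t - 2)*(t^3 - 3*t^2 - 10*t) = t*(t - 2)*(t^2 - 3*t - 10) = t*(t - 5)*(t - 2)*(t + 2)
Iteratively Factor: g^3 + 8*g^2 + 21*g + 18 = (g + 3)*(g^2 + 5*g + 6) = (g + 3)^2*(g + 2)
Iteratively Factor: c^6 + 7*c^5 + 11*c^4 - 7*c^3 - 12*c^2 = (c + 3)*(c^5 + 4*c^4 - c^3 - 4*c^2) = (c + 3)*(c + 4)*(c^4 - c^2) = (c + 1)*(c + 3)*(c + 4)*(c^3 - c^2) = c*(c + 1)*(c + 3)*(c + 4)*(c^2 - c) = c^2*(c + 1)*(c + 3)*(c + 4)*(c - 1)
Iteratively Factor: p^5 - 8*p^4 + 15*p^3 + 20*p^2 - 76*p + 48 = (p - 3)*(p^4 - 5*p^3 + 20*p - 16) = (p - 3)*(p + 2)*(p^3 - 7*p^2 + 14*p - 8) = (p - 3)*(p - 2)*(p + 2)*(p^2 - 5*p + 4) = (p - 3)*(p - 2)*(p - 1)*(p + 2)*(p - 4)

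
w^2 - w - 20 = (w - 5)*(w + 4)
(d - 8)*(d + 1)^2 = d^3 - 6*d^2 - 15*d - 8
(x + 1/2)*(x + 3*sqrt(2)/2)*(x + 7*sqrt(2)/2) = x^3 + x^2/2 + 5*sqrt(2)*x^2 + 5*sqrt(2)*x/2 + 21*x/2 + 21/4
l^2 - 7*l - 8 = (l - 8)*(l + 1)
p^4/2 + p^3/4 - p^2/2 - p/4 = p*(p/2 + 1/4)*(p - 1)*(p + 1)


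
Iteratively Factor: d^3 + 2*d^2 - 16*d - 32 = (d + 2)*(d^2 - 16) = (d + 2)*(d + 4)*(d - 4)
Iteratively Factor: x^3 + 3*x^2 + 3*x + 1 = (x + 1)*(x^2 + 2*x + 1) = (x + 1)^2*(x + 1)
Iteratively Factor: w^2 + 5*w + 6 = (w + 2)*(w + 3)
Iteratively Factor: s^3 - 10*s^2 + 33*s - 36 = (s - 4)*(s^2 - 6*s + 9) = (s - 4)*(s - 3)*(s - 3)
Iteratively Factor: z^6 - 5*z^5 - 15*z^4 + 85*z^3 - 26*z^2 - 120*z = (z)*(z^5 - 5*z^4 - 15*z^3 + 85*z^2 - 26*z - 120) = z*(z - 2)*(z^4 - 3*z^3 - 21*z^2 + 43*z + 60) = z*(z - 2)*(z + 4)*(z^3 - 7*z^2 + 7*z + 15) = z*(z - 3)*(z - 2)*(z + 4)*(z^2 - 4*z - 5) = z*(z - 5)*(z - 3)*(z - 2)*(z + 4)*(z + 1)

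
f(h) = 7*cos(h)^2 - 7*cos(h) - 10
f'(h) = -14*sin(h)*cos(h) + 7*sin(h)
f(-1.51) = -10.40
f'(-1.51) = -6.14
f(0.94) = -11.69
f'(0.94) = -1.02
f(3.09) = 3.97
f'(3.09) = 1.08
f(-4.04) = -2.92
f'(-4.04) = 12.30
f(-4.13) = -4.03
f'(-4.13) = 12.28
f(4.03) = -2.80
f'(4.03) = -12.28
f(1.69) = -9.07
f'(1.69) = 8.60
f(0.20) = -10.14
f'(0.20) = -1.34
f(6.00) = -10.27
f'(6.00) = 1.80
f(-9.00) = 2.19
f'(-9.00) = -8.14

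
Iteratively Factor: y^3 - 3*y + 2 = (y - 1)*(y^2 + y - 2) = (y - 1)*(y + 2)*(y - 1)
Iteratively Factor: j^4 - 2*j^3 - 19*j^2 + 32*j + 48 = (j - 3)*(j^3 + j^2 - 16*j - 16) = (j - 3)*(j + 1)*(j^2 - 16) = (j - 3)*(j + 1)*(j + 4)*(j - 4)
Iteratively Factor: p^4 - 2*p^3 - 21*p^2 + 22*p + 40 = (p + 1)*(p^3 - 3*p^2 - 18*p + 40) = (p + 1)*(p + 4)*(p^2 - 7*p + 10) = (p - 5)*(p + 1)*(p + 4)*(p - 2)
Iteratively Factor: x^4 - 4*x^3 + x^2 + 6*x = (x - 3)*(x^3 - x^2 - 2*x) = (x - 3)*(x - 2)*(x^2 + x) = x*(x - 3)*(x - 2)*(x + 1)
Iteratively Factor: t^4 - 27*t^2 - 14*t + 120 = (t - 5)*(t^3 + 5*t^2 - 2*t - 24) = (t - 5)*(t - 2)*(t^2 + 7*t + 12) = (t - 5)*(t - 2)*(t + 4)*(t + 3)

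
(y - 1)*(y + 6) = y^2 + 5*y - 6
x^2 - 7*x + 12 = (x - 4)*(x - 3)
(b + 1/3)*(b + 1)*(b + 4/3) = b^3 + 8*b^2/3 + 19*b/9 + 4/9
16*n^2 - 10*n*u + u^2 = (-8*n + u)*(-2*n + u)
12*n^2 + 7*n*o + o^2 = (3*n + o)*(4*n + o)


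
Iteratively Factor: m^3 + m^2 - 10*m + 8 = (m - 1)*(m^2 + 2*m - 8) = (m - 2)*(m - 1)*(m + 4)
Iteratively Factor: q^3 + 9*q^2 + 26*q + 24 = (q + 2)*(q^2 + 7*q + 12) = (q + 2)*(q + 3)*(q + 4)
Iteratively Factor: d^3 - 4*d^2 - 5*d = (d)*(d^2 - 4*d - 5) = d*(d - 5)*(d + 1)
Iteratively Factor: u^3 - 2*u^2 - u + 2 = (u - 2)*(u^2 - 1) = (u - 2)*(u - 1)*(u + 1)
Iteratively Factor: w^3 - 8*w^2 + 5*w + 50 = (w - 5)*(w^2 - 3*w - 10) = (w - 5)^2*(w + 2)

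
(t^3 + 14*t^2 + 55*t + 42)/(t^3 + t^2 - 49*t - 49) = (t + 6)/(t - 7)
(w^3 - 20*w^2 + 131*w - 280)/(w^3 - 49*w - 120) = (w^2 - 12*w + 35)/(w^2 + 8*w + 15)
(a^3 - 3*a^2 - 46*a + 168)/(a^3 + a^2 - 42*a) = (a - 4)/a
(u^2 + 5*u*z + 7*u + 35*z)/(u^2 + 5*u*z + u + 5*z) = (u + 7)/(u + 1)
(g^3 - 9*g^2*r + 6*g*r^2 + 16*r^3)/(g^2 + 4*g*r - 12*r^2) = (g^2 - 7*g*r - 8*r^2)/(g + 6*r)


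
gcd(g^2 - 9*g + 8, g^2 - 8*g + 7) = g - 1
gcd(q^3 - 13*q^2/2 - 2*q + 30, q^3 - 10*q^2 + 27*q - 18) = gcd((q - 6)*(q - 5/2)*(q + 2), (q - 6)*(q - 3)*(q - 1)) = q - 6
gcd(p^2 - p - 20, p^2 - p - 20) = p^2 - p - 20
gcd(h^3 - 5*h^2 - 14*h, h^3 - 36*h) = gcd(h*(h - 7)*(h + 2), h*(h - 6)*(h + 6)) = h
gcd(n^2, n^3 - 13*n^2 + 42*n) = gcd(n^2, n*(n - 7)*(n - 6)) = n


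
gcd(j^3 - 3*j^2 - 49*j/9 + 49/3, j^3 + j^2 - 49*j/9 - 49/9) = j^2 - 49/9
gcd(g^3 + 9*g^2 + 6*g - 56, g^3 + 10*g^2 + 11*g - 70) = g^2 + 5*g - 14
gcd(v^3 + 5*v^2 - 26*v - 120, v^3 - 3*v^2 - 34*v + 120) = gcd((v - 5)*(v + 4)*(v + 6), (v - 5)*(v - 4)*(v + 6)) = v^2 + v - 30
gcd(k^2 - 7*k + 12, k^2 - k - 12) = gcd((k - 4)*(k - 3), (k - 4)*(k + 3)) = k - 4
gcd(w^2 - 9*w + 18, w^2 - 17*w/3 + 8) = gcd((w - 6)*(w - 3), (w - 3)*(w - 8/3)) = w - 3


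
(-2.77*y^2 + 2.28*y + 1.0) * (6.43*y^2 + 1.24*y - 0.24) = -17.8111*y^4 + 11.2256*y^3 + 9.922*y^2 + 0.6928*y - 0.24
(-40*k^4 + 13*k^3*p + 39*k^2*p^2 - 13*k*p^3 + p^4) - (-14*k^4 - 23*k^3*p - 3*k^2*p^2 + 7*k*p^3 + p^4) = -26*k^4 + 36*k^3*p + 42*k^2*p^2 - 20*k*p^3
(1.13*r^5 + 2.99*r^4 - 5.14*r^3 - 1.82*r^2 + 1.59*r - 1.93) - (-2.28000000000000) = 1.13*r^5 + 2.99*r^4 - 5.14*r^3 - 1.82*r^2 + 1.59*r + 0.35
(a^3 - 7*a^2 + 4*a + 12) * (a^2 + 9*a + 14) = a^5 + 2*a^4 - 45*a^3 - 50*a^2 + 164*a + 168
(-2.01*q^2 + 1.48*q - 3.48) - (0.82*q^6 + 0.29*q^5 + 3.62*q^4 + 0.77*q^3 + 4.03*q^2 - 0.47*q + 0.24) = -0.82*q^6 - 0.29*q^5 - 3.62*q^4 - 0.77*q^3 - 6.04*q^2 + 1.95*q - 3.72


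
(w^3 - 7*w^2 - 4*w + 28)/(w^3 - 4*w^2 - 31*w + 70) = (w + 2)/(w + 5)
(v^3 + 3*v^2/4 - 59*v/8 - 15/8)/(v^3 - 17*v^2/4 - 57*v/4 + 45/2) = (8*v^2 - 18*v - 5)/(2*(4*v^2 - 29*v + 30))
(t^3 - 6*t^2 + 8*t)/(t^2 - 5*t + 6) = t*(t - 4)/(t - 3)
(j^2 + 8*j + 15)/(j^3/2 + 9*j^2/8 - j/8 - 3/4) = 8*(j^2 + 8*j + 15)/(4*j^3 + 9*j^2 - j - 6)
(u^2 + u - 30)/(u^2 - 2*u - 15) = (u + 6)/(u + 3)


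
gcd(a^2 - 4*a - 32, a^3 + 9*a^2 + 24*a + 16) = a + 4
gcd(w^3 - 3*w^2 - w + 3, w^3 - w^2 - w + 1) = w^2 - 1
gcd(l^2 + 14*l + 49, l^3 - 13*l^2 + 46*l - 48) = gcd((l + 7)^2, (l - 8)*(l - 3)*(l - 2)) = 1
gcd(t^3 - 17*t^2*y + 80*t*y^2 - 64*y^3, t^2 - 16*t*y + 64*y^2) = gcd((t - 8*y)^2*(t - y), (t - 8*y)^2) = t^2 - 16*t*y + 64*y^2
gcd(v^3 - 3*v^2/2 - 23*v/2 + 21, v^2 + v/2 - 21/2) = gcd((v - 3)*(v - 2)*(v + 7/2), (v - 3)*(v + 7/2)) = v^2 + v/2 - 21/2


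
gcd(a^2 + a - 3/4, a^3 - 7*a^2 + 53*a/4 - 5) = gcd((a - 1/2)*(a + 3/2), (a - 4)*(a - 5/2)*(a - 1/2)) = a - 1/2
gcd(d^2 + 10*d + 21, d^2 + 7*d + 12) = d + 3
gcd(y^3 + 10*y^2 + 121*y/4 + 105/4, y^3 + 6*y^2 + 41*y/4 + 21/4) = y^2 + 5*y + 21/4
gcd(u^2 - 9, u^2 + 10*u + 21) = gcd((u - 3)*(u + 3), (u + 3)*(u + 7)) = u + 3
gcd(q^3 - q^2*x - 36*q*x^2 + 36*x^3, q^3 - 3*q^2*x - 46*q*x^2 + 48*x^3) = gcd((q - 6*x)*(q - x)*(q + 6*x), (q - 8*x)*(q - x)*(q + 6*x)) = -q^2 - 5*q*x + 6*x^2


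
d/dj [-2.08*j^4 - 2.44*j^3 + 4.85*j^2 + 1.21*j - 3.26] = -8.32*j^3 - 7.32*j^2 + 9.7*j + 1.21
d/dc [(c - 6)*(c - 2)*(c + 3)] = 3*c^2 - 10*c - 12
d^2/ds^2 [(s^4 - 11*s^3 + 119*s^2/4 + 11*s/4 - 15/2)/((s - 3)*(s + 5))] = (4*s^6 + 24*s^5 - 132*s^4 - 2023*s^3 + 14625*s^2 - 29385*s + 26535)/(2*(s^6 + 6*s^5 - 33*s^4 - 172*s^3 + 495*s^2 + 1350*s - 3375))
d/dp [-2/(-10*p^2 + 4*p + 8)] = 2*(1 - 5*p)/(-5*p^2 + 2*p + 4)^2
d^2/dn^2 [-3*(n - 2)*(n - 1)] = -6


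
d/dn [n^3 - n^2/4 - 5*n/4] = 3*n^2 - n/2 - 5/4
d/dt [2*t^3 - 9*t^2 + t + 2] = 6*t^2 - 18*t + 1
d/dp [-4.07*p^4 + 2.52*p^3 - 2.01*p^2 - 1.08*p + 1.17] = -16.28*p^3 + 7.56*p^2 - 4.02*p - 1.08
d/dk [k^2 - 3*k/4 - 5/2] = 2*k - 3/4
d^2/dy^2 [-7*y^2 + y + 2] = -14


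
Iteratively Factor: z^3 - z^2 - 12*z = (z - 4)*(z^2 + 3*z) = (z - 4)*(z + 3)*(z)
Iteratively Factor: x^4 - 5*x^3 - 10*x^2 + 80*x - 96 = (x + 4)*(x^3 - 9*x^2 + 26*x - 24) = (x - 2)*(x + 4)*(x^2 - 7*x + 12) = (x - 4)*(x - 2)*(x + 4)*(x - 3)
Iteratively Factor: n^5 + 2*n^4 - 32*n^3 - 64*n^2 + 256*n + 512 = (n - 4)*(n^4 + 6*n^3 - 8*n^2 - 96*n - 128) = (n - 4)*(n + 4)*(n^3 + 2*n^2 - 16*n - 32) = (n - 4)*(n + 4)^2*(n^2 - 2*n - 8) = (n - 4)*(n + 2)*(n + 4)^2*(n - 4)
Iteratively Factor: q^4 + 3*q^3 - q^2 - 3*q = (q + 3)*(q^3 - q) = (q - 1)*(q + 3)*(q^2 + q) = q*(q - 1)*(q + 3)*(q + 1)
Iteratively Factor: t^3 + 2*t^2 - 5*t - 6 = (t - 2)*(t^2 + 4*t + 3) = (t - 2)*(t + 3)*(t + 1)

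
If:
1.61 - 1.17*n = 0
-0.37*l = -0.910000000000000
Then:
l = 2.46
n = 1.38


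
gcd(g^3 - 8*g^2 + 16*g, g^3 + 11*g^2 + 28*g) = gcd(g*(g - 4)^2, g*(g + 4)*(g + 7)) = g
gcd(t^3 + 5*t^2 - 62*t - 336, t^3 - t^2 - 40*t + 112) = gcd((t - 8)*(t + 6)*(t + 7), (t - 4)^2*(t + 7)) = t + 7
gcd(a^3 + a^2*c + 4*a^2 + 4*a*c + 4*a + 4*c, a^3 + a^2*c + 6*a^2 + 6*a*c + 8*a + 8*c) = a^2 + a*c + 2*a + 2*c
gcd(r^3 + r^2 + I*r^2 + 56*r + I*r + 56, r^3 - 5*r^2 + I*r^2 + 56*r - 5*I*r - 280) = r^2 + I*r + 56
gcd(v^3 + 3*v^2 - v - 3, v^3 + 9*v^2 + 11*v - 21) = v^2 + 2*v - 3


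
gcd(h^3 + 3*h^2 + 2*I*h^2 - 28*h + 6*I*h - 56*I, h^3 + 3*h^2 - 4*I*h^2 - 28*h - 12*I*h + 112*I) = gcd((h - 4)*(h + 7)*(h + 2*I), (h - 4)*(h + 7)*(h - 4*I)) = h^2 + 3*h - 28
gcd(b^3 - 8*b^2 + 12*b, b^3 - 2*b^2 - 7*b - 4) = 1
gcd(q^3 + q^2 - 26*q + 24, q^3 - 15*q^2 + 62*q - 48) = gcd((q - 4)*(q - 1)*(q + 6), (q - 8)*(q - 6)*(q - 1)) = q - 1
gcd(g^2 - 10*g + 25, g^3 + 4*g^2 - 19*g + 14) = 1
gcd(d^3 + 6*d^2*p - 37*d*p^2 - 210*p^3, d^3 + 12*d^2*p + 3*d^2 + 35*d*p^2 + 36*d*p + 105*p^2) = d^2 + 12*d*p + 35*p^2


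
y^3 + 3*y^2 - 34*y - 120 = (y - 6)*(y + 4)*(y + 5)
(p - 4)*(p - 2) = p^2 - 6*p + 8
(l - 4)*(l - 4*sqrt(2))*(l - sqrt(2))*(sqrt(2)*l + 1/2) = sqrt(2)*l^4 - 19*l^3/2 - 4*sqrt(2)*l^3 + 11*sqrt(2)*l^2/2 + 38*l^2 - 22*sqrt(2)*l + 4*l - 16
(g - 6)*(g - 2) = g^2 - 8*g + 12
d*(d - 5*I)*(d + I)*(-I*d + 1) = -I*d^4 - 3*d^3 - 9*I*d^2 + 5*d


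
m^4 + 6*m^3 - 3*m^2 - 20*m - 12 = (m - 2)*(m + 1)^2*(m + 6)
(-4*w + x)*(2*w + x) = -8*w^2 - 2*w*x + x^2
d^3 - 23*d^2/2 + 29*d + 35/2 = (d - 7)*(d - 5)*(d + 1/2)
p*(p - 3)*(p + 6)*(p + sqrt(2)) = p^4 + sqrt(2)*p^3 + 3*p^3 - 18*p^2 + 3*sqrt(2)*p^2 - 18*sqrt(2)*p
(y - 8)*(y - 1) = y^2 - 9*y + 8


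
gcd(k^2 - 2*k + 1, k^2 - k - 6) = 1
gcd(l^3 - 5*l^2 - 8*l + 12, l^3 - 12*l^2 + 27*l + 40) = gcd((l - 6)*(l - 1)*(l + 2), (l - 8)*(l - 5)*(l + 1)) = 1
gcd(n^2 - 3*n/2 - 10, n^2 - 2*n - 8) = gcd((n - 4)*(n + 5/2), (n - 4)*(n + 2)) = n - 4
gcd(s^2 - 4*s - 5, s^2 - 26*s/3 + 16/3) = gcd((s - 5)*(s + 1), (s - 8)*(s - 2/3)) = 1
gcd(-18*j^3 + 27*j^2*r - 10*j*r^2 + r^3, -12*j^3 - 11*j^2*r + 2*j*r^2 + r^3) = -3*j + r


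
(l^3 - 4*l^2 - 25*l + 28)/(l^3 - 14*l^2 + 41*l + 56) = (l^2 + 3*l - 4)/(l^2 - 7*l - 8)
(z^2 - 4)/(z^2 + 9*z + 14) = (z - 2)/(z + 7)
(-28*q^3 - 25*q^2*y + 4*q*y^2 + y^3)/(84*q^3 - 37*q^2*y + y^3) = (q + y)/(-3*q + y)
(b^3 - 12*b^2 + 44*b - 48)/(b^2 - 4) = (b^2 - 10*b + 24)/(b + 2)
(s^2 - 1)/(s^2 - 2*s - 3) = (s - 1)/(s - 3)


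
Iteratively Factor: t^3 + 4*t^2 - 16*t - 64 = (t + 4)*(t^2 - 16) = (t - 4)*(t + 4)*(t + 4)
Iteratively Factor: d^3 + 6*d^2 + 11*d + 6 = (d + 3)*(d^2 + 3*d + 2) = (d + 1)*(d + 3)*(d + 2)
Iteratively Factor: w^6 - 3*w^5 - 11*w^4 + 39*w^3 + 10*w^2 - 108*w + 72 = (w - 3)*(w^5 - 11*w^3 + 6*w^2 + 28*w - 24) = (w - 3)*(w - 1)*(w^4 + w^3 - 10*w^2 - 4*w + 24) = (w - 3)*(w - 1)*(w + 2)*(w^3 - w^2 - 8*w + 12) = (w - 3)*(w - 2)*(w - 1)*(w + 2)*(w^2 + w - 6) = (w - 3)*(w - 2)^2*(w - 1)*(w + 2)*(w + 3)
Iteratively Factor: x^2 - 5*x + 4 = (x - 4)*(x - 1)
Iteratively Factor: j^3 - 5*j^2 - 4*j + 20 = (j + 2)*(j^2 - 7*j + 10) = (j - 5)*(j + 2)*(j - 2)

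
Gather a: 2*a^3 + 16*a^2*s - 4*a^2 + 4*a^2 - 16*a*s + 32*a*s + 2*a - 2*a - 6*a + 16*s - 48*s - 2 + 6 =2*a^3 + 16*a^2*s + a*(16*s - 6) - 32*s + 4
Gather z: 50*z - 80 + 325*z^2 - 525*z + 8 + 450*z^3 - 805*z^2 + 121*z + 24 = 450*z^3 - 480*z^2 - 354*z - 48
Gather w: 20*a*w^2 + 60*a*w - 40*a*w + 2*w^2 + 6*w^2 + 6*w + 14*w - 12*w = w^2*(20*a + 8) + w*(20*a + 8)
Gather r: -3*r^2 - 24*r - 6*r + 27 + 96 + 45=-3*r^2 - 30*r + 168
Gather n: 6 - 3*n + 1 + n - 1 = 6 - 2*n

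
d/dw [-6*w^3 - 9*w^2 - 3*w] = -18*w^2 - 18*w - 3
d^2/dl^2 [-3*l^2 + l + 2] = -6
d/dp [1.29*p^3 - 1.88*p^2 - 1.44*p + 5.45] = 3.87*p^2 - 3.76*p - 1.44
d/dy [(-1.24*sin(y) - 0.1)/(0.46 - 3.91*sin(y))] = -0.9614*cos(y)/(3.91*sin(y) - 0.46)^2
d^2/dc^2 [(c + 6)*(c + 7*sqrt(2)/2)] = 2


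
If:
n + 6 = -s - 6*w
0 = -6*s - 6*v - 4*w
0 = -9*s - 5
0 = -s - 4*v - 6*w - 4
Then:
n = 214/45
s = -5/9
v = 76/45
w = -17/10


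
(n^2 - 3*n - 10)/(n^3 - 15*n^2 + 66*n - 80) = (n + 2)/(n^2 - 10*n + 16)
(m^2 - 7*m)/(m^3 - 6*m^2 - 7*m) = 1/(m + 1)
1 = 1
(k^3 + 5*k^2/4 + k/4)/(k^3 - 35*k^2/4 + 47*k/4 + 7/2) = k*(k + 1)/(k^2 - 9*k + 14)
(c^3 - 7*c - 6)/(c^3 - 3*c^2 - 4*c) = (c^2 - c - 6)/(c*(c - 4))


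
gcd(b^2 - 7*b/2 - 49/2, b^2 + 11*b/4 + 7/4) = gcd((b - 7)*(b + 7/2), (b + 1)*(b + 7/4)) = 1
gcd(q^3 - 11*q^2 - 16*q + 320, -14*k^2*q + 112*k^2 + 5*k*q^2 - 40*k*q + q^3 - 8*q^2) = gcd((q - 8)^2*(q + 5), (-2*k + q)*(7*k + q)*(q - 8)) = q - 8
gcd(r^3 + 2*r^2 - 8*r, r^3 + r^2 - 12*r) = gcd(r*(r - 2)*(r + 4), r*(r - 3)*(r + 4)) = r^2 + 4*r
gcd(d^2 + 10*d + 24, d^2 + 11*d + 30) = d + 6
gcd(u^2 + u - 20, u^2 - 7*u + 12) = u - 4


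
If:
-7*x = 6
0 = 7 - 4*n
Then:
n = 7/4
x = -6/7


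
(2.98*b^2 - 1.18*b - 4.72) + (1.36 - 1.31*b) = 2.98*b^2 - 2.49*b - 3.36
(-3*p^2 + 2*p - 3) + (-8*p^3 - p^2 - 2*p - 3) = -8*p^3 - 4*p^2 - 6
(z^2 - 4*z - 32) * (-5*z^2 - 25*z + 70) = -5*z^4 - 5*z^3 + 330*z^2 + 520*z - 2240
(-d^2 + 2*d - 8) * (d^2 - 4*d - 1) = -d^4 + 6*d^3 - 15*d^2 + 30*d + 8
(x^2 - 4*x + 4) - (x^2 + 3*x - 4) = 8 - 7*x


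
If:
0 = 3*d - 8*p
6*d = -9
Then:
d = -3/2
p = -9/16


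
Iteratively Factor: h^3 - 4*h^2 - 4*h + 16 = (h - 4)*(h^2 - 4) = (h - 4)*(h + 2)*(h - 2)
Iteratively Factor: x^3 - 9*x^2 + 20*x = (x - 5)*(x^2 - 4*x) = (x - 5)*(x - 4)*(x)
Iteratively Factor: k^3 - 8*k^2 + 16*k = (k)*(k^2 - 8*k + 16) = k*(k - 4)*(k - 4)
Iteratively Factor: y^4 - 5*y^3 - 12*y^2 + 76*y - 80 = (y - 2)*(y^3 - 3*y^2 - 18*y + 40) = (y - 2)^2*(y^2 - y - 20) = (y - 5)*(y - 2)^2*(y + 4)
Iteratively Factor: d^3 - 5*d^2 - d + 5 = (d + 1)*(d^2 - 6*d + 5) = (d - 1)*(d + 1)*(d - 5)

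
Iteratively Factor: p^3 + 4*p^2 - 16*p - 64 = (p + 4)*(p^2 - 16) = (p - 4)*(p + 4)*(p + 4)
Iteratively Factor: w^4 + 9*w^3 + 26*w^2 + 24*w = (w)*(w^3 + 9*w^2 + 26*w + 24) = w*(w + 2)*(w^2 + 7*w + 12) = w*(w + 2)*(w + 4)*(w + 3)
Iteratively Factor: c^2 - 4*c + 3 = (c - 1)*(c - 3)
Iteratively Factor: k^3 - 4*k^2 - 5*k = (k + 1)*(k^2 - 5*k) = (k - 5)*(k + 1)*(k)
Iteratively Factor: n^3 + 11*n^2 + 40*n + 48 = (n + 4)*(n^2 + 7*n + 12) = (n + 4)^2*(n + 3)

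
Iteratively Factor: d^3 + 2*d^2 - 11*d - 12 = (d + 4)*(d^2 - 2*d - 3) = (d + 1)*(d + 4)*(d - 3)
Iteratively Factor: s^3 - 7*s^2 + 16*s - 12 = (s - 2)*(s^2 - 5*s + 6) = (s - 3)*(s - 2)*(s - 2)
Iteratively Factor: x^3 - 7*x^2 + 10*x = (x - 2)*(x^2 - 5*x) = x*(x - 2)*(x - 5)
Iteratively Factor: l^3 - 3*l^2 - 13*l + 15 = (l + 3)*(l^2 - 6*l + 5) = (l - 5)*(l + 3)*(l - 1)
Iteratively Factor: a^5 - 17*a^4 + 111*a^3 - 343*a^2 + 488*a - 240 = (a - 5)*(a^4 - 12*a^3 + 51*a^2 - 88*a + 48) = (a - 5)*(a - 3)*(a^3 - 9*a^2 + 24*a - 16) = (a - 5)*(a - 3)*(a - 1)*(a^2 - 8*a + 16) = (a - 5)*(a - 4)*(a - 3)*(a - 1)*(a - 4)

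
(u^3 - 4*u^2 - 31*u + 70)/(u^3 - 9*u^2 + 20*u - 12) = (u^2 - 2*u - 35)/(u^2 - 7*u + 6)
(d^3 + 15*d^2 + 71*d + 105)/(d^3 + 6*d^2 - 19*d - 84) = (d + 5)/(d - 4)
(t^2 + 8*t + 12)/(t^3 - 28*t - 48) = (t + 6)/(t^2 - 2*t - 24)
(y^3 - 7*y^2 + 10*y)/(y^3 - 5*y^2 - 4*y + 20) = y/(y + 2)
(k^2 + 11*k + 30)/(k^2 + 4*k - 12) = (k + 5)/(k - 2)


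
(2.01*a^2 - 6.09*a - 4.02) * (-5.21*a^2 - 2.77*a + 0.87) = -10.4721*a^4 + 26.1612*a^3 + 39.5622*a^2 + 5.8371*a - 3.4974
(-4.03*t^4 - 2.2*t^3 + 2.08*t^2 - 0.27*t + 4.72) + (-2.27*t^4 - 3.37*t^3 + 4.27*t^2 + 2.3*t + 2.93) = -6.3*t^4 - 5.57*t^3 + 6.35*t^2 + 2.03*t + 7.65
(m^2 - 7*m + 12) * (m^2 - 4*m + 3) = m^4 - 11*m^3 + 43*m^2 - 69*m + 36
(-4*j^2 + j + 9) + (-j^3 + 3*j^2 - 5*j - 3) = -j^3 - j^2 - 4*j + 6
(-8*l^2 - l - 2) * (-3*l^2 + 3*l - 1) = 24*l^4 - 21*l^3 + 11*l^2 - 5*l + 2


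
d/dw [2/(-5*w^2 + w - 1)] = 2*(10*w - 1)/(5*w^2 - w + 1)^2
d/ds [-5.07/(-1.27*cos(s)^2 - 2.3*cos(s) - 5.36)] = (12.8778*cos(s) + 11.661)*sin(s)/(1.27*cos(s)^2 + 2.3*cos(s) + 5.36)^2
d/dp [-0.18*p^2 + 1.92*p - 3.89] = 1.92 - 0.36*p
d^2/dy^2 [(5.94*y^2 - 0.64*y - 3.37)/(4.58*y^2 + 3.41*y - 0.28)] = (-212.389256*y^3 - 378.438072*y^2 - 320.716332*y - 87.307522)/(96.071912*y^6 + 214.588572*y^5 + 142.149918*y^4 + 13.413917*y^3 - 8.690388*y^2 + 0.802032*y - 0.021952)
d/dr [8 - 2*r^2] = -4*r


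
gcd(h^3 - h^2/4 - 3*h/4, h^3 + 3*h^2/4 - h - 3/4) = h^2 - h/4 - 3/4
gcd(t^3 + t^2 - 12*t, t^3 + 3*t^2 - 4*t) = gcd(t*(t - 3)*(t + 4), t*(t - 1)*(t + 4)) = t^2 + 4*t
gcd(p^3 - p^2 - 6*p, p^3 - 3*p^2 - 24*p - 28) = p + 2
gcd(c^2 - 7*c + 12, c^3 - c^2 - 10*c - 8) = c - 4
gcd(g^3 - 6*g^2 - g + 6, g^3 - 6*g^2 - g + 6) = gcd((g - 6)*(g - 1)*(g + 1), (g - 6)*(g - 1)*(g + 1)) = g^3 - 6*g^2 - g + 6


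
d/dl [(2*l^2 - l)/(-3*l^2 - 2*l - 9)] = (-7*l^2 - 36*l + 9)/(9*l^4 + 12*l^3 + 58*l^2 + 36*l + 81)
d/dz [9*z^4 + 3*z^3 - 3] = z^2*(36*z + 9)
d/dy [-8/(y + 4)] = 8/(y + 4)^2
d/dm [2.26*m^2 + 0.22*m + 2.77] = 4.52*m + 0.22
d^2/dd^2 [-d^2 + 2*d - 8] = -2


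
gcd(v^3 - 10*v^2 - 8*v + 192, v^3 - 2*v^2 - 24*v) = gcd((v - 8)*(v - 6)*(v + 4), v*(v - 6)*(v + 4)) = v^2 - 2*v - 24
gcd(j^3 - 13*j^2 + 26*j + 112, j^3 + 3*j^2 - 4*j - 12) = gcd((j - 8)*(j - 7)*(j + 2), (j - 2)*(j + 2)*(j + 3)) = j + 2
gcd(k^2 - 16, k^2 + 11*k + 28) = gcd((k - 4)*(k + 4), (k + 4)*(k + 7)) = k + 4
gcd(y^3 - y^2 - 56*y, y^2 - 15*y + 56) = y - 8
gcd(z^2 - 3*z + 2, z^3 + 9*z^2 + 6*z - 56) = z - 2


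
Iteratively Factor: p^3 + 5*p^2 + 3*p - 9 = (p + 3)*(p^2 + 2*p - 3) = (p - 1)*(p + 3)*(p + 3)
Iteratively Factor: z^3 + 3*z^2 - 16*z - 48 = (z + 3)*(z^2 - 16) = (z + 3)*(z + 4)*(z - 4)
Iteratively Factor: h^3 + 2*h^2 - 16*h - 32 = (h - 4)*(h^2 + 6*h + 8) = (h - 4)*(h + 4)*(h + 2)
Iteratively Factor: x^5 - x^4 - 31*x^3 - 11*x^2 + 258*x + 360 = (x + 2)*(x^4 - 3*x^3 - 25*x^2 + 39*x + 180) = (x - 4)*(x + 2)*(x^3 + x^2 - 21*x - 45) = (x - 4)*(x + 2)*(x + 3)*(x^2 - 2*x - 15) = (x - 5)*(x - 4)*(x + 2)*(x + 3)*(x + 3)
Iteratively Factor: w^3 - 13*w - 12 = (w + 1)*(w^2 - w - 12) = (w + 1)*(w + 3)*(w - 4)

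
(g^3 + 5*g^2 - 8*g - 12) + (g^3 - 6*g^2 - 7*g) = 2*g^3 - g^2 - 15*g - 12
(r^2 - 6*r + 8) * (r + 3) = r^3 - 3*r^2 - 10*r + 24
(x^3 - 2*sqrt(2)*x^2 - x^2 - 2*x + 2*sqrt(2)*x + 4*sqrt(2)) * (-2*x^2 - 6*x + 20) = -2*x^5 - 4*x^4 + 4*sqrt(2)*x^4 + 8*sqrt(2)*x^3 + 30*x^3 - 60*sqrt(2)*x^2 - 8*x^2 - 40*x + 16*sqrt(2)*x + 80*sqrt(2)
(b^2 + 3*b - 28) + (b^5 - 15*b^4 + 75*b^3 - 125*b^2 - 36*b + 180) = b^5 - 15*b^4 + 75*b^3 - 124*b^2 - 33*b + 152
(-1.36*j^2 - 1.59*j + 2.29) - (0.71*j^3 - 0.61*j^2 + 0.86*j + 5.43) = -0.71*j^3 - 0.75*j^2 - 2.45*j - 3.14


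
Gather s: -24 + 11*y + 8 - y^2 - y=-y^2 + 10*y - 16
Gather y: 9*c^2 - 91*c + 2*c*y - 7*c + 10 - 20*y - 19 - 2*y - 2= 9*c^2 - 98*c + y*(2*c - 22) - 11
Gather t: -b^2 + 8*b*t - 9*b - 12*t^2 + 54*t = -b^2 - 9*b - 12*t^2 + t*(8*b + 54)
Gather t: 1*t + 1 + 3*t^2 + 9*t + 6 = 3*t^2 + 10*t + 7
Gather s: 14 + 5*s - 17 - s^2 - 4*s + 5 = -s^2 + s + 2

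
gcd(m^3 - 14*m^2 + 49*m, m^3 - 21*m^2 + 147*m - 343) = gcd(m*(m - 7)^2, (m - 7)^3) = m^2 - 14*m + 49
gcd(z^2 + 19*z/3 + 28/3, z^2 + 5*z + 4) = z + 4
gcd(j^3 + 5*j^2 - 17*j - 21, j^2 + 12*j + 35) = j + 7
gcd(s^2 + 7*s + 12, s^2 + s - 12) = s + 4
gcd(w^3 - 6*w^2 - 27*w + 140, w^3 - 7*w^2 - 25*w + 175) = w^2 - 2*w - 35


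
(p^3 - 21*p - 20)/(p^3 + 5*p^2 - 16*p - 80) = (p^2 - 4*p - 5)/(p^2 + p - 20)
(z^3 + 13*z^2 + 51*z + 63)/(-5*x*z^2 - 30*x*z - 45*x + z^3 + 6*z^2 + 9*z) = (-z - 7)/(5*x - z)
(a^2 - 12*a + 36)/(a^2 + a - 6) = (a^2 - 12*a + 36)/(a^2 + a - 6)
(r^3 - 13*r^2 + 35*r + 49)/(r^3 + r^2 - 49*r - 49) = (r - 7)/(r + 7)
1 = 1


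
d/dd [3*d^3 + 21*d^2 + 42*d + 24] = 9*d^2 + 42*d + 42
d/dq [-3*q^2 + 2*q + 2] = 2 - 6*q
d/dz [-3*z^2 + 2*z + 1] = 2 - 6*z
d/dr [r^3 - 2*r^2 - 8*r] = 3*r^2 - 4*r - 8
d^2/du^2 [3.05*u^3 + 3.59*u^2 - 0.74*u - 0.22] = 18.3*u + 7.18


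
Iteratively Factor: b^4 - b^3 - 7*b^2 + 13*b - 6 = (b - 2)*(b^3 + b^2 - 5*b + 3) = (b - 2)*(b - 1)*(b^2 + 2*b - 3) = (b - 2)*(b - 1)*(b + 3)*(b - 1)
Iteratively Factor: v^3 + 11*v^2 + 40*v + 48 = (v + 4)*(v^2 + 7*v + 12) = (v + 4)^2*(v + 3)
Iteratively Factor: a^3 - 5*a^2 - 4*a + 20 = (a - 5)*(a^2 - 4) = (a - 5)*(a + 2)*(a - 2)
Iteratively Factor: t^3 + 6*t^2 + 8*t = (t)*(t^2 + 6*t + 8) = t*(t + 4)*(t + 2)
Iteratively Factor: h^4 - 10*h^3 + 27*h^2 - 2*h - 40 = (h + 1)*(h^3 - 11*h^2 + 38*h - 40) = (h - 5)*(h + 1)*(h^2 - 6*h + 8) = (h - 5)*(h - 4)*(h + 1)*(h - 2)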